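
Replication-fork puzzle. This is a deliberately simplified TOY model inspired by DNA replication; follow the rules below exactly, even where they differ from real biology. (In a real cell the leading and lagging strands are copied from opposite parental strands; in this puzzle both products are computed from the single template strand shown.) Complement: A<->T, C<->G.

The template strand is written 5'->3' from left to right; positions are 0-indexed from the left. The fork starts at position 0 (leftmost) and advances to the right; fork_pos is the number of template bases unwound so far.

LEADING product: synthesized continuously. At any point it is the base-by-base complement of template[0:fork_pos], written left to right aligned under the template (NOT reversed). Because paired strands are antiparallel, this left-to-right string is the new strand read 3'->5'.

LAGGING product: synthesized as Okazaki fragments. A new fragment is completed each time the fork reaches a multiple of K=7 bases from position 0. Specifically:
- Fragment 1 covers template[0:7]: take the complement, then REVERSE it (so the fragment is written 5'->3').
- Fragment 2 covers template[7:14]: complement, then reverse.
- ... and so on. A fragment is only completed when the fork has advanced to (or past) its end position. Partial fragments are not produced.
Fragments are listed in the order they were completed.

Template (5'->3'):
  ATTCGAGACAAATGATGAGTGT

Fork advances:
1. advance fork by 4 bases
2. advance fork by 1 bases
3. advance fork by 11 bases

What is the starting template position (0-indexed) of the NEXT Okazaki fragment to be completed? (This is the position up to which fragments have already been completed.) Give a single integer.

Answer: 14

Derivation:
Step 1: advance 4 -> fork_pos = 0 + 4 = 4. Next multiple of 7 is 7 (not reached); still 0 fragment(s).
Step 2: advance 1 -> fork_pos = 4 + 1 = 5. Next multiple of 7 is 7 (not reached); still 0 fragment(s).
Step 3: advance 11 -> fork_pos = 5 + 11 = 16. Reached multiple(s) of 7: 7, 14 -> fragments 1-2 completed (2 total).
2 fragment(s) completed, covering template[0:14] (2 x 7 = 14). The next fragment, fragment 3, covers template[14:21], so it starts at position 14.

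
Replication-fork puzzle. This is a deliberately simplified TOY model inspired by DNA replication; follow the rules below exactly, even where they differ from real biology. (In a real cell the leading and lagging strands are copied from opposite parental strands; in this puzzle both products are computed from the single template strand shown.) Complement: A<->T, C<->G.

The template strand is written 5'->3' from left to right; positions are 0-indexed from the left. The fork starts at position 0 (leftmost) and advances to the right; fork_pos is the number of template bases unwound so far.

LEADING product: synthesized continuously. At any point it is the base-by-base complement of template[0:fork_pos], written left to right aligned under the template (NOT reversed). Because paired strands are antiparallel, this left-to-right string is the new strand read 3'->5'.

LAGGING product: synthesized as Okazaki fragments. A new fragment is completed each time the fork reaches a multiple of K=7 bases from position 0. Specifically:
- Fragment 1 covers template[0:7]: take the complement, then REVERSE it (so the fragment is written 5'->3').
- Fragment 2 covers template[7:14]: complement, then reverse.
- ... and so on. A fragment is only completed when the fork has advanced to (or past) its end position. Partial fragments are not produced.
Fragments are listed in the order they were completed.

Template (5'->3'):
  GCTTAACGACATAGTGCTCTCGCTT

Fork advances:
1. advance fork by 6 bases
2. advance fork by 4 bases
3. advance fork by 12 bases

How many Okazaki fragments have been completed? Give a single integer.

Step 1: advance 6 -> fork_pos = 0 + 6 = 6. Next multiple of 7 is 7 (not reached); still 0 fragment(s).
Step 2: advance 4 -> fork_pos = 6 + 4 = 10. Reached multiple(s) of 7: 7 -> fragment 1 completed (1 total).
Step 3: advance 12 -> fork_pos = 10 + 12 = 22. Reached multiple(s) of 7: 14, 21 -> fragments 2-3 completed (3 total).
Check: final fork_pos = 22; the multiples of 7 that are <= 22 are 7..21 -> 22 // 7 = 3 completed fragment(s).

Answer: 3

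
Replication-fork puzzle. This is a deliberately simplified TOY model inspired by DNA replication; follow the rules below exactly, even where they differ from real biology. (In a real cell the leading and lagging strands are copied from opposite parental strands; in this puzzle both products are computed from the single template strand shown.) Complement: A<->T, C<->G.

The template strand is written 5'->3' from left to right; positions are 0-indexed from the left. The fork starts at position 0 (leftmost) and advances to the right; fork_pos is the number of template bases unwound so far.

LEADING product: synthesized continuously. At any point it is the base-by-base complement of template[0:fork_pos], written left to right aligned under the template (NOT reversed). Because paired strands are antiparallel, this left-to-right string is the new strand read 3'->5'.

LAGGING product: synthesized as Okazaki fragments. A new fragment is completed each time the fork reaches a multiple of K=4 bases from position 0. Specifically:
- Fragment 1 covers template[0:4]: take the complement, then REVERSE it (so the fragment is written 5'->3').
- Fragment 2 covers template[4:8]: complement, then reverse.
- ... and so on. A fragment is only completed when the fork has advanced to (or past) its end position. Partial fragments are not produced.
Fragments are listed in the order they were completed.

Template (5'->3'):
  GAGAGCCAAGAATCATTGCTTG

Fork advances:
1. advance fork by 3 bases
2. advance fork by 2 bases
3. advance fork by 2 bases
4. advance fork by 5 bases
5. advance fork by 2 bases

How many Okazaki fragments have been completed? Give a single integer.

Step 1: advance 3 -> fork_pos = 0 + 3 = 3. Next multiple of 4 is 4 (not reached); still 0 fragment(s).
Step 2: advance 2 -> fork_pos = 3 + 2 = 5. Reached multiple(s) of 4: 4 -> fragment 1 completed (1 total).
Step 3: advance 2 -> fork_pos = 5 + 2 = 7. Next multiple of 4 is 8 (not reached); still 1 fragment(s).
Step 4: advance 5 -> fork_pos = 7 + 5 = 12. Reached multiple(s) of 4: 8, 12 -> fragments 2-3 completed (3 total).
Step 5: advance 2 -> fork_pos = 12 + 2 = 14. Next multiple of 4 is 16 (not reached); still 3 fragment(s).
Check: final fork_pos = 14; the multiples of 4 that are <= 14 are 4..12 -> 14 // 4 = 3 completed fragment(s).

Answer: 3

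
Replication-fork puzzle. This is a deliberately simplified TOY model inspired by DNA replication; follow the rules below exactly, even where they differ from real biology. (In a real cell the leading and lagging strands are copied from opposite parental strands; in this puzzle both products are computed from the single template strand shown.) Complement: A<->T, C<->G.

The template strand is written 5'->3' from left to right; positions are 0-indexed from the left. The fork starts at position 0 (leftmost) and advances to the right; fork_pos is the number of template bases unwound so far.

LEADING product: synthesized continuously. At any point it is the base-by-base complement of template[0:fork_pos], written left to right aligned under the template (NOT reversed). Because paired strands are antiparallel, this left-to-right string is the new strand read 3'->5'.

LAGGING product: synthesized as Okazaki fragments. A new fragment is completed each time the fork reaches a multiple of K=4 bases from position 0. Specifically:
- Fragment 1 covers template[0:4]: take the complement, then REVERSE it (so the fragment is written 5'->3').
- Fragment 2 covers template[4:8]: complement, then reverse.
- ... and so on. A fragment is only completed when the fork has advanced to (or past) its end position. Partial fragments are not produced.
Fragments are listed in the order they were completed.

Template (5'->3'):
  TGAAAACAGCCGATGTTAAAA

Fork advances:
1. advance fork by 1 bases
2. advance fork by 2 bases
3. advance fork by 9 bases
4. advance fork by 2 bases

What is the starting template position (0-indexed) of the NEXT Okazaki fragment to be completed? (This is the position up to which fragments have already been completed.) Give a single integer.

Answer: 12

Derivation:
Step 1: advance 1 -> fork_pos = 0 + 1 = 1. Next multiple of 4 is 4 (not reached); still 0 fragment(s).
Step 2: advance 2 -> fork_pos = 1 + 2 = 3. Next multiple of 4 is 4 (not reached); still 0 fragment(s).
Step 3: advance 9 -> fork_pos = 3 + 9 = 12. Reached multiple(s) of 4: 4, 8, 12 -> fragments 1-3 completed (3 total).
Step 4: advance 2 -> fork_pos = 12 + 2 = 14. Next multiple of 4 is 16 (not reached); still 3 fragment(s).
3 fragment(s) completed, covering template[0:12] (3 x 4 = 12). The next fragment, fragment 4, covers template[12:16], so it starts at position 12.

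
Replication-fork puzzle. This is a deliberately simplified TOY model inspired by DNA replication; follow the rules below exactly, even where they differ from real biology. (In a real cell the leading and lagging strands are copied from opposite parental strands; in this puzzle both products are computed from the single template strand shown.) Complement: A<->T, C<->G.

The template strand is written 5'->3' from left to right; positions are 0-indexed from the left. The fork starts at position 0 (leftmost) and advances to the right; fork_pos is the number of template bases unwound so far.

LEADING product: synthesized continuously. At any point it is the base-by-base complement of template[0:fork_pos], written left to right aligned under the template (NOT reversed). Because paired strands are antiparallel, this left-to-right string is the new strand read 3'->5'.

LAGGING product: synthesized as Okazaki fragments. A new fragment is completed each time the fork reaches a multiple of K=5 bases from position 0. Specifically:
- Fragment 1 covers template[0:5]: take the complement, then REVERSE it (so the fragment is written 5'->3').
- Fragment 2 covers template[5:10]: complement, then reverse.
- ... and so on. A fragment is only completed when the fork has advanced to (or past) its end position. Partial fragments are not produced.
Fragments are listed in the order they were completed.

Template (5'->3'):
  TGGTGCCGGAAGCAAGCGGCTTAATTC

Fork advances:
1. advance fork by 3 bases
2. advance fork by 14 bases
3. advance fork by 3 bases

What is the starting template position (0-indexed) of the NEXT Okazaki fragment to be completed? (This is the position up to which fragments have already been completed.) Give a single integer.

Answer: 20

Derivation:
Step 1: advance 3 -> fork_pos = 0 + 3 = 3. Next multiple of 5 is 5 (not reached); still 0 fragment(s).
Step 2: advance 14 -> fork_pos = 3 + 14 = 17. Reached multiple(s) of 5: 5, 10, 15 -> fragments 1-3 completed (3 total).
Step 3: advance 3 -> fork_pos = 17 + 3 = 20. Reached multiple(s) of 5: 20 -> fragment 4 completed (4 total).
4 fragment(s) completed, covering template[0:20] (4 x 5 = 20). The next fragment, fragment 5, covers template[20:25], so it starts at position 20.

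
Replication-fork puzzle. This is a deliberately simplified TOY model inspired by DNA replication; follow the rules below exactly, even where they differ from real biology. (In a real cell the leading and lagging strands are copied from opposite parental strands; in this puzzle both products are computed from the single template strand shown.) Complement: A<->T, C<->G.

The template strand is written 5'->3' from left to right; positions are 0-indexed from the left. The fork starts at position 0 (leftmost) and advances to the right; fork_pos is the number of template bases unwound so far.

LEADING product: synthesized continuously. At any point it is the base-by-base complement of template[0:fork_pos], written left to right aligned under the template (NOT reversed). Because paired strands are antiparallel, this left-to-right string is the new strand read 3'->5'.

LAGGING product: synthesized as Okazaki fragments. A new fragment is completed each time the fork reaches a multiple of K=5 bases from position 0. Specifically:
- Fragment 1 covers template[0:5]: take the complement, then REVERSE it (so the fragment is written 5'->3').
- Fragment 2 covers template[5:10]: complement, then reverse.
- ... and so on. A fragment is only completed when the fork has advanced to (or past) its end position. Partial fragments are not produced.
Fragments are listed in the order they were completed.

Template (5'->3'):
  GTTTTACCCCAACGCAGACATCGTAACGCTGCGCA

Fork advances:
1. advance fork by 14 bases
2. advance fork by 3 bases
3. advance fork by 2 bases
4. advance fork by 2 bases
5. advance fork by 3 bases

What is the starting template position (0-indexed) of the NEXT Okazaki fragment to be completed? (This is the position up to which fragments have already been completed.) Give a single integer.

Step 1: advance 14 -> fork_pos = 0 + 14 = 14. Reached multiple(s) of 5: 5, 10 -> fragments 1-2 completed (2 total).
Step 2: advance 3 -> fork_pos = 14 + 3 = 17. Reached multiple(s) of 5: 15 -> fragment 3 completed (3 total).
Step 3: advance 2 -> fork_pos = 17 + 2 = 19. Next multiple of 5 is 20 (not reached); still 3 fragment(s).
Step 4: advance 2 -> fork_pos = 19 + 2 = 21. Reached multiple(s) of 5: 20 -> fragment 4 completed (4 total).
Step 5: advance 3 -> fork_pos = 21 + 3 = 24. Next multiple of 5 is 25 (not reached); still 4 fragment(s).
4 fragment(s) completed, covering template[0:20] (4 x 5 = 20). The next fragment, fragment 5, covers template[20:25], so it starts at position 20.

Answer: 20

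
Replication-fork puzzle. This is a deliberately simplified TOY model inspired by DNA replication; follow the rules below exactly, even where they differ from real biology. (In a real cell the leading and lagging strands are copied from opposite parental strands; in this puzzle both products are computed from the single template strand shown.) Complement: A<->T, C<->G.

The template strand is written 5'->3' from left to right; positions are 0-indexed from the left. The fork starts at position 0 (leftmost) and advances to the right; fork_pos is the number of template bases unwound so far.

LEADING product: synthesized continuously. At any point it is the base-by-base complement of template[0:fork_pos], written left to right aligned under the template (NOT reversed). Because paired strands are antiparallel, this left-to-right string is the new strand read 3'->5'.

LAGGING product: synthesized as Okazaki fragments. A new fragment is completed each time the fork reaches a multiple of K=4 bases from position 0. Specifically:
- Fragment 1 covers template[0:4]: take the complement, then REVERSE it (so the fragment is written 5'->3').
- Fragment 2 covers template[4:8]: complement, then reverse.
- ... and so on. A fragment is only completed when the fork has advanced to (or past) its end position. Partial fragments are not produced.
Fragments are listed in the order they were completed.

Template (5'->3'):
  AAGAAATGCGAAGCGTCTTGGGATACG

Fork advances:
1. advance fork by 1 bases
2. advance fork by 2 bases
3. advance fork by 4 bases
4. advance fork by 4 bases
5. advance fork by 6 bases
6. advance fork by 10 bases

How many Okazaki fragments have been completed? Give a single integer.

Step 1: advance 1 -> fork_pos = 0 + 1 = 1. Next multiple of 4 is 4 (not reached); still 0 fragment(s).
Step 2: advance 2 -> fork_pos = 1 + 2 = 3. Next multiple of 4 is 4 (not reached); still 0 fragment(s).
Step 3: advance 4 -> fork_pos = 3 + 4 = 7. Reached multiple(s) of 4: 4 -> fragment 1 completed (1 total).
Step 4: advance 4 -> fork_pos = 7 + 4 = 11. Reached multiple(s) of 4: 8 -> fragment 2 completed (2 total).
Step 5: advance 6 -> fork_pos = 11 + 6 = 17. Reached multiple(s) of 4: 12, 16 -> fragments 3-4 completed (4 total).
Step 6: advance 10 -> fork_pos = 17 + 10 = 27. Reached multiple(s) of 4: 20, 24 -> fragments 5-6 completed (6 total).
Check: final fork_pos = 27; the multiples of 4 that are <= 27 are 4..24 -> 27 // 4 = 6 completed fragment(s).

Answer: 6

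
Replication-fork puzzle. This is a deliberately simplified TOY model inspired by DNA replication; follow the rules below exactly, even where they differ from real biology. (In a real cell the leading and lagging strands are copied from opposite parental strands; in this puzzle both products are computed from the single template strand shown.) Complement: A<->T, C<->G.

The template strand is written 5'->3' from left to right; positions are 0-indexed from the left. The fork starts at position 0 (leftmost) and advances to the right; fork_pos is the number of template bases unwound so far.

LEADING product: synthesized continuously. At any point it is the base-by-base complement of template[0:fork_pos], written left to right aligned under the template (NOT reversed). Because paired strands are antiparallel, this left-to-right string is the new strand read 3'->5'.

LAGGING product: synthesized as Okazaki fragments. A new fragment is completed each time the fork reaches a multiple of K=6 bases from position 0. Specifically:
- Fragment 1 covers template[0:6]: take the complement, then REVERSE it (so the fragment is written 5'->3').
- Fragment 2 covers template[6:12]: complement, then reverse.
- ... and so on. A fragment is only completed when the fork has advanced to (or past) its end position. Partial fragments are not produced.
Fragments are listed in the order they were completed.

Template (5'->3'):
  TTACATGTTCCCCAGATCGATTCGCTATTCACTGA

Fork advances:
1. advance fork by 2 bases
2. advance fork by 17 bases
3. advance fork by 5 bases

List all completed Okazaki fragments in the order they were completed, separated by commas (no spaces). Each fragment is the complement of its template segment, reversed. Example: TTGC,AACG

Answer: ATGTAA,GGGAAC,GATCTG,CGAATC

Derivation:
Step 1: advance 2 -> fork_pos = 0 + 2 = 2. Next multiple of 6 is 6 (not reached); still 0 fragment(s).
Step 2: advance 17 -> fork_pos = 2 + 17 = 19. Reached multiple(s) of 6: 6, 12, 18 -> fragments 1-3 completed (3 total).
Step 3: advance 5 -> fork_pos = 19 + 5 = 24. Reached multiple(s) of 6: 24 -> fragment 4 completed (4 total).
Final fork_pos = 24, so 4 fragment(s) are complete. Build each: template segment -> complement -> reverse.
Fragment 1: template[0:6] = TTACAT -> complement AATGTA -> reversed ATGTAA
Fragment 2: template[6:12] = GTTCCC -> complement CAAGGG -> reversed GGGAAC
Fragment 3: template[12:18] = CAGATC -> complement GTCTAG -> reversed GATCTG
Fragment 4: template[18:24] = GATTCG -> complement CTAAGC -> reversed CGAATC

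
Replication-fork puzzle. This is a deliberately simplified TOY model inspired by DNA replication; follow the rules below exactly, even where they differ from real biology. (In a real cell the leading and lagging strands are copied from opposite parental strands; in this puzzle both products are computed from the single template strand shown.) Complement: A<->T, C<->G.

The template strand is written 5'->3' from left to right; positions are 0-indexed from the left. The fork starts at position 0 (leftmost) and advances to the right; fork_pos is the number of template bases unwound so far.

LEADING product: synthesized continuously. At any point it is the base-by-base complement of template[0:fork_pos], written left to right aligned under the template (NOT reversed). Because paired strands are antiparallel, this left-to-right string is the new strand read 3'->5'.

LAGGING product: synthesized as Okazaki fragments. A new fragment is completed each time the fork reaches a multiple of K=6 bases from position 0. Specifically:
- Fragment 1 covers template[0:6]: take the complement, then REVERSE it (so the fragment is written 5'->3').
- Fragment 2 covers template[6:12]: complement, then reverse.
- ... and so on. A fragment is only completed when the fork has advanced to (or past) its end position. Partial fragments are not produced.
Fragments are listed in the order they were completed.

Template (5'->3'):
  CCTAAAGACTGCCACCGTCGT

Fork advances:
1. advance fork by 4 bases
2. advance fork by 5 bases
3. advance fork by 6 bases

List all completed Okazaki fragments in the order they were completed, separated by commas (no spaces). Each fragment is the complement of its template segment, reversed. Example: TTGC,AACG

Answer: TTTAGG,GCAGTC

Derivation:
Step 1: advance 4 -> fork_pos = 0 + 4 = 4. Next multiple of 6 is 6 (not reached); still 0 fragment(s).
Step 2: advance 5 -> fork_pos = 4 + 5 = 9. Reached multiple(s) of 6: 6 -> fragment 1 completed (1 total).
Step 3: advance 6 -> fork_pos = 9 + 6 = 15. Reached multiple(s) of 6: 12 -> fragment 2 completed (2 total).
Final fork_pos = 15, so 2 fragment(s) are complete. Build each: template segment -> complement -> reverse.
Fragment 1: template[0:6] = CCTAAA -> complement GGATTT -> reversed TTTAGG
Fragment 2: template[6:12] = GACTGC -> complement CTGACG -> reversed GCAGTC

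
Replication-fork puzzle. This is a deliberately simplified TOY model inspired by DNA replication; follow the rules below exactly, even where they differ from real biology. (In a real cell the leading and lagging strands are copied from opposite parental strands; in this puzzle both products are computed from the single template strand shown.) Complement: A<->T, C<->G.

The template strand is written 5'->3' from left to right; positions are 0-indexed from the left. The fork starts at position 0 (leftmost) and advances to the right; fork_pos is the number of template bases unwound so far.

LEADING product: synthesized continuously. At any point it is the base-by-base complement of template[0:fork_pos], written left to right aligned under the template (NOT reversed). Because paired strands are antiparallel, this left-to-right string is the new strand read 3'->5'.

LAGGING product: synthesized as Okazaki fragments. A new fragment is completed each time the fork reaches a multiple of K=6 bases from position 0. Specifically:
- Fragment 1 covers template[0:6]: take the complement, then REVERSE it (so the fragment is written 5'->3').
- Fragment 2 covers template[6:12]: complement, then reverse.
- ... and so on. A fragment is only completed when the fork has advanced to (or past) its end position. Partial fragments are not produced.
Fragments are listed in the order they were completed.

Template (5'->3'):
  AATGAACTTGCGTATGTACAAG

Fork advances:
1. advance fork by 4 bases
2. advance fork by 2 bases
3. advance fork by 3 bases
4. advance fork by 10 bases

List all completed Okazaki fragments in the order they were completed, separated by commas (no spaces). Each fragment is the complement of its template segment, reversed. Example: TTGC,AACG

Answer: TTCATT,CGCAAG,TACATA

Derivation:
Step 1: advance 4 -> fork_pos = 0 + 4 = 4. Next multiple of 6 is 6 (not reached); still 0 fragment(s).
Step 2: advance 2 -> fork_pos = 4 + 2 = 6. Reached multiple(s) of 6: 6 -> fragment 1 completed (1 total).
Step 3: advance 3 -> fork_pos = 6 + 3 = 9. Next multiple of 6 is 12 (not reached); still 1 fragment(s).
Step 4: advance 10 -> fork_pos = 9 + 10 = 19. Reached multiple(s) of 6: 12, 18 -> fragments 2-3 completed (3 total).
Final fork_pos = 19, so 3 fragment(s) are complete. Build each: template segment -> complement -> reverse.
Fragment 1: template[0:6] = AATGAA -> complement TTACTT -> reversed TTCATT
Fragment 2: template[6:12] = CTTGCG -> complement GAACGC -> reversed CGCAAG
Fragment 3: template[12:18] = TATGTA -> complement ATACAT -> reversed TACATA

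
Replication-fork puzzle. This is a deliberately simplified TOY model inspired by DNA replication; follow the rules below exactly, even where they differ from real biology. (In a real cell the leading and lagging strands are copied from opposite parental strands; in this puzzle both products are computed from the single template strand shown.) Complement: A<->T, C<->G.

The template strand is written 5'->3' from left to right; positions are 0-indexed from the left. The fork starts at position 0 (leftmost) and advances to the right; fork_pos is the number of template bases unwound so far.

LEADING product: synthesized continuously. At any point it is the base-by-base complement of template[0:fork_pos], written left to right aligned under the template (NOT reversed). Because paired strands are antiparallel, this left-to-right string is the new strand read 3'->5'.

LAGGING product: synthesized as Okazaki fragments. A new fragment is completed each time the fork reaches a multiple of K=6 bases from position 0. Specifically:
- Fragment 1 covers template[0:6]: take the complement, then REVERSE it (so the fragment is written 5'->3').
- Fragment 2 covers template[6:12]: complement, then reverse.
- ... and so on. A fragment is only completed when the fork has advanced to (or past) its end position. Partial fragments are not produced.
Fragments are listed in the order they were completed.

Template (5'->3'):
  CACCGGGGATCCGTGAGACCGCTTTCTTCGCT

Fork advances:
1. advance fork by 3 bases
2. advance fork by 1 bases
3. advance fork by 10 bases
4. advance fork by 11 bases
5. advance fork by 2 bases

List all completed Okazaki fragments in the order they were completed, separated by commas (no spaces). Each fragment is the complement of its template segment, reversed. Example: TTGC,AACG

Step 1: advance 3 -> fork_pos = 0 + 3 = 3. Next multiple of 6 is 6 (not reached); still 0 fragment(s).
Step 2: advance 1 -> fork_pos = 3 + 1 = 4. Next multiple of 6 is 6 (not reached); still 0 fragment(s).
Step 3: advance 10 -> fork_pos = 4 + 10 = 14. Reached multiple(s) of 6: 6, 12 -> fragments 1-2 completed (2 total).
Step 4: advance 11 -> fork_pos = 14 + 11 = 25. Reached multiple(s) of 6: 18, 24 -> fragments 3-4 completed (4 total).
Step 5: advance 2 -> fork_pos = 25 + 2 = 27. Next multiple of 6 is 30 (not reached); still 4 fragment(s).
Final fork_pos = 27, so 4 fragment(s) are complete. Build each: template segment -> complement -> reverse.
Fragment 1: template[0:6] = CACCGG -> complement GTGGCC -> reversed CCGGTG
Fragment 2: template[6:12] = GGATCC -> complement CCTAGG -> reversed GGATCC
Fragment 3: template[12:18] = GTGAGA -> complement CACTCT -> reversed TCTCAC
Fragment 4: template[18:24] = CCGCTT -> complement GGCGAA -> reversed AAGCGG

Answer: CCGGTG,GGATCC,TCTCAC,AAGCGG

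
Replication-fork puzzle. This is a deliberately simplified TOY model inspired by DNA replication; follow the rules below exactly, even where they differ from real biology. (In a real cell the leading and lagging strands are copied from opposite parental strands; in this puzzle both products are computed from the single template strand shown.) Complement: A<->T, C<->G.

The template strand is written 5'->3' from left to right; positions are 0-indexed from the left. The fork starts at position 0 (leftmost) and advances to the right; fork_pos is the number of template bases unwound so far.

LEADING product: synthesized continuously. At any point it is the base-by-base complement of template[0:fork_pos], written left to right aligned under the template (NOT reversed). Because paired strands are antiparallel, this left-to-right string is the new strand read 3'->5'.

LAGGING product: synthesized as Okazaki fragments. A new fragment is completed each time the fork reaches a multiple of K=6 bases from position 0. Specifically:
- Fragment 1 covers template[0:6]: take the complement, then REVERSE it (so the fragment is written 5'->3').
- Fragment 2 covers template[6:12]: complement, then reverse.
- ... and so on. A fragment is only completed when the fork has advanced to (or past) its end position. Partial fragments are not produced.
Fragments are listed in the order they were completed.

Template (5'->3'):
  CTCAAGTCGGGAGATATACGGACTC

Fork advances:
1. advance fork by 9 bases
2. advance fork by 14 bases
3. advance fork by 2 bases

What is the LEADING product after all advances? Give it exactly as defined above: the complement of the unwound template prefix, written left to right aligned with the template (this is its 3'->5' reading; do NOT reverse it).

Step 1: advance 9 -> fork_pos = 0 + 9 = 9.
Step 2: advance 14 -> fork_pos = 9 + 14 = 23.
Step 3: advance 2 -> fork_pos = 23 + 2 = 25.
Unwound prefix: template[0:25] = CTCAAGTCGGGAGATATACGGACTC
Complement it base by base (A<->T, C<->G), keeping left-to-right order:
  [0:5] CTCAA -> GAGTT
  [5:10] GTCGG -> CAGCC
  [10:15] GAGAT -> CTCTA
  [15:20] ATACG -> TATGC
  [20:25] GACTC -> CTGAG
Concatenate: GAGTTCAGCCCTCTATATGCCTGAG (length 25; written aligned with the template, i.e. 3'->5').

Answer: GAGTTCAGCCCTCTATATGCCTGAG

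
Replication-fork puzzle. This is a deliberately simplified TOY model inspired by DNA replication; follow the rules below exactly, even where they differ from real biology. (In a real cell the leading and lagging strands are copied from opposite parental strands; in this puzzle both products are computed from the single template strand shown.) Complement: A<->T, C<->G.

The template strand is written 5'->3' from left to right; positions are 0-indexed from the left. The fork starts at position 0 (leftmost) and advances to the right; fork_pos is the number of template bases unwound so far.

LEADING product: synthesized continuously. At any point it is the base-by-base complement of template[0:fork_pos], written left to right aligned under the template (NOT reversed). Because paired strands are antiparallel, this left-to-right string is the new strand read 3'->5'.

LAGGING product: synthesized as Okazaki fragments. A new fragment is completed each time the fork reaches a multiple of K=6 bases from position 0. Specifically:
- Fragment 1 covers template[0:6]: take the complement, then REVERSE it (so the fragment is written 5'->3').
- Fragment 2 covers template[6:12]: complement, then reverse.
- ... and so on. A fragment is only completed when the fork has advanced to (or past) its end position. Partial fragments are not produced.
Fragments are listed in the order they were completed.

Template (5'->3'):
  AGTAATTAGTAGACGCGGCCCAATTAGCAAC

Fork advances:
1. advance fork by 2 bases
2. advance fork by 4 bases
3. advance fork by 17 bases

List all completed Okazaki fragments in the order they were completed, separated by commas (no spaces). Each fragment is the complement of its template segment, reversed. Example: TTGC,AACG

Answer: ATTACT,CTACTA,CCGCGT

Derivation:
Step 1: advance 2 -> fork_pos = 0 + 2 = 2. Next multiple of 6 is 6 (not reached); still 0 fragment(s).
Step 2: advance 4 -> fork_pos = 2 + 4 = 6. Reached multiple(s) of 6: 6 -> fragment 1 completed (1 total).
Step 3: advance 17 -> fork_pos = 6 + 17 = 23. Reached multiple(s) of 6: 12, 18 -> fragments 2-3 completed (3 total).
Final fork_pos = 23, so 3 fragment(s) are complete. Build each: template segment -> complement -> reverse.
Fragment 1: template[0:6] = AGTAAT -> complement TCATTA -> reversed ATTACT
Fragment 2: template[6:12] = TAGTAG -> complement ATCATC -> reversed CTACTA
Fragment 3: template[12:18] = ACGCGG -> complement TGCGCC -> reversed CCGCGT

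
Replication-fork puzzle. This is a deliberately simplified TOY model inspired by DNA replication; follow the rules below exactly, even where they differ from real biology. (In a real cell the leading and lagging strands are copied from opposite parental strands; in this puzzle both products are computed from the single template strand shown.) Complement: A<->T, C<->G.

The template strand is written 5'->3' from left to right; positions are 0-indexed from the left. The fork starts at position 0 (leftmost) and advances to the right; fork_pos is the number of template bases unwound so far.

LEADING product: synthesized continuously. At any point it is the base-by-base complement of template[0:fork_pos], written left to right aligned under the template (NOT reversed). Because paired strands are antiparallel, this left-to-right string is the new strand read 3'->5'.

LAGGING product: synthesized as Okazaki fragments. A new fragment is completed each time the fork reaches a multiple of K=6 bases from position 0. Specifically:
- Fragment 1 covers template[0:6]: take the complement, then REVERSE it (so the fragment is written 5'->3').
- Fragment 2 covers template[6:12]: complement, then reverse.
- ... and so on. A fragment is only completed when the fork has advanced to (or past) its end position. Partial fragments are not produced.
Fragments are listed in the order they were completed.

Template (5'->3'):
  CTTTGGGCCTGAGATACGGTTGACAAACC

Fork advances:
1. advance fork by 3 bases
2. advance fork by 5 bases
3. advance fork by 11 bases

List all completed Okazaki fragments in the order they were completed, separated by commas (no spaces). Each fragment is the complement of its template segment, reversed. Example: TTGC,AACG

Step 1: advance 3 -> fork_pos = 0 + 3 = 3. Next multiple of 6 is 6 (not reached); still 0 fragment(s).
Step 2: advance 5 -> fork_pos = 3 + 5 = 8. Reached multiple(s) of 6: 6 -> fragment 1 completed (1 total).
Step 3: advance 11 -> fork_pos = 8 + 11 = 19. Reached multiple(s) of 6: 12, 18 -> fragments 2-3 completed (3 total).
Final fork_pos = 19, so 3 fragment(s) are complete. Build each: template segment -> complement -> reverse.
Fragment 1: template[0:6] = CTTTGG -> complement GAAACC -> reversed CCAAAG
Fragment 2: template[6:12] = GCCTGA -> complement CGGACT -> reversed TCAGGC
Fragment 3: template[12:18] = GATACG -> complement CTATGC -> reversed CGTATC

Answer: CCAAAG,TCAGGC,CGTATC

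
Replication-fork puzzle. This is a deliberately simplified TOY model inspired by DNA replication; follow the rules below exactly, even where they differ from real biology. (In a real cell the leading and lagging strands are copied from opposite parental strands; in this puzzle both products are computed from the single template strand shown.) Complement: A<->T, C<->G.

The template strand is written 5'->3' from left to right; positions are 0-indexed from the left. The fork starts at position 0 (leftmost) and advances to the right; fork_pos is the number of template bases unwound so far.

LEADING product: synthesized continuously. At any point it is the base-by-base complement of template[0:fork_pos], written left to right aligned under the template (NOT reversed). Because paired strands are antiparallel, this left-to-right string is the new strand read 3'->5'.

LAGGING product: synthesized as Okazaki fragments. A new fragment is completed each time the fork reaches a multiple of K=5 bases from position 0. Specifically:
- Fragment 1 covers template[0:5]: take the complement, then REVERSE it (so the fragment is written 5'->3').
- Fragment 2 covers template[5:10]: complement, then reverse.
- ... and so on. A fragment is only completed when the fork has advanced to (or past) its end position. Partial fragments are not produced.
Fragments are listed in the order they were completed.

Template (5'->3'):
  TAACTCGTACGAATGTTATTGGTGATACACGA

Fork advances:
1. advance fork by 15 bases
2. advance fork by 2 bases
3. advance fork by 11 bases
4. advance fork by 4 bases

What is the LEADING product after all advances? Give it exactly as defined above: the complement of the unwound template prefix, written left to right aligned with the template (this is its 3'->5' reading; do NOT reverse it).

Step 1: advance 15 -> fork_pos = 0 + 15 = 15.
Step 2: advance 2 -> fork_pos = 15 + 2 = 17.
Step 3: advance 11 -> fork_pos = 17 + 11 = 28.
Step 4: advance 4 -> fork_pos = 28 + 4 = 32.
Unwound prefix: template[0:32] = TAACTCGTACGAATGTTATTGGTGATACACGA
Complement it base by base (A<->T, C<->G), keeping left-to-right order:
  [0:5] TAACT -> ATTGA
  [5:10] CGTAC -> GCATG
  [10:15] GAATG -> CTTAC
  [15:20] TTATT -> AATAA
  [20:25] GGTGA -> CCACT
  [25:30] TACAC -> ATGTG
  [30:32] GA -> CT
Concatenate: ATTGAGCATGCTTACAATAACCACTATGTGCT (length 32; written aligned with the template, i.e. 3'->5').

Answer: ATTGAGCATGCTTACAATAACCACTATGTGCT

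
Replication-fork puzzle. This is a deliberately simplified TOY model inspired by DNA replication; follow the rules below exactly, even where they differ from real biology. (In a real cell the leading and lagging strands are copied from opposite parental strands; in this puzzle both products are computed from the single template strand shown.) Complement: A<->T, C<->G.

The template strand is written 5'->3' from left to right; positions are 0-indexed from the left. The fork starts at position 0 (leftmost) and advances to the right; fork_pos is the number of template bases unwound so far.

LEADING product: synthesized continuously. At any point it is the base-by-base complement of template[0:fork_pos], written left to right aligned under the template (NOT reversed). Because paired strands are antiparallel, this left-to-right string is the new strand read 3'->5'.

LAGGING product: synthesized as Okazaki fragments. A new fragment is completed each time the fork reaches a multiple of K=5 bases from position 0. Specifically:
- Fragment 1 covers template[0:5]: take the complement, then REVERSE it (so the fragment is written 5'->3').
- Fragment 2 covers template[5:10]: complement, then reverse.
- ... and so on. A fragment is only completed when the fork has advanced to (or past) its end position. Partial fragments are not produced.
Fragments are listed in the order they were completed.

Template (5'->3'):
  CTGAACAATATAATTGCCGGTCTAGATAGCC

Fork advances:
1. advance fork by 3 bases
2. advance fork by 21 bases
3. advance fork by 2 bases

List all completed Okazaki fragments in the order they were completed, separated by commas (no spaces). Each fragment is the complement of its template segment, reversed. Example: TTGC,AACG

Answer: TTCAG,TATTG,AATTA,CCGGC,CTAGA

Derivation:
Step 1: advance 3 -> fork_pos = 0 + 3 = 3. Next multiple of 5 is 5 (not reached); still 0 fragment(s).
Step 2: advance 21 -> fork_pos = 3 + 21 = 24. Reached multiple(s) of 5: 5, 10, 15, 20 -> fragments 1-4 completed (4 total).
Step 3: advance 2 -> fork_pos = 24 + 2 = 26. Reached multiple(s) of 5: 25 -> fragment 5 completed (5 total).
Final fork_pos = 26, so 5 fragment(s) are complete. Build each: template segment -> complement -> reverse.
Fragment 1: template[0:5] = CTGAA -> complement GACTT -> reversed TTCAG
Fragment 2: template[5:10] = CAATA -> complement GTTAT -> reversed TATTG
Fragment 3: template[10:15] = TAATT -> complement ATTAA -> reversed AATTA
Fragment 4: template[15:20] = GCCGG -> complement CGGCC -> reversed CCGGC
Fragment 5: template[20:25] = TCTAG -> complement AGATC -> reversed CTAGA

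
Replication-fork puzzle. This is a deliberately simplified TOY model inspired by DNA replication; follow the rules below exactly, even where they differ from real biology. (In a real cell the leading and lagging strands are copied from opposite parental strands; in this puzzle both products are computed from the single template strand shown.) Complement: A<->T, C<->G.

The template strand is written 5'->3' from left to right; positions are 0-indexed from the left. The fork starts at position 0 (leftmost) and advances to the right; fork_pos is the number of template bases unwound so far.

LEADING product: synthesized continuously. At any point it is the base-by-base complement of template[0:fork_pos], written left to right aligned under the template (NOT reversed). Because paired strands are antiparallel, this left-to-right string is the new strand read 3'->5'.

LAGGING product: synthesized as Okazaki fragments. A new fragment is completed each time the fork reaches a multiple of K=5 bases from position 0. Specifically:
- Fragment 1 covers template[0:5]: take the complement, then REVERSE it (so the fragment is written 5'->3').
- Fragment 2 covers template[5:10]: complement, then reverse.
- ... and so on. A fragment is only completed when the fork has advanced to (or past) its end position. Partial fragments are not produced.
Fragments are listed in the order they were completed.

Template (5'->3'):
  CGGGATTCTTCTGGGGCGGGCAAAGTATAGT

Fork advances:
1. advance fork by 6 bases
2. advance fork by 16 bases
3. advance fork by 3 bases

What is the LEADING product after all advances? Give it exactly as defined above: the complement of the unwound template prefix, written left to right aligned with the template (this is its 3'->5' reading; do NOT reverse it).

Answer: GCCCTAAGAAGACCCCGCCCGTTTC

Derivation:
Step 1: advance 6 -> fork_pos = 0 + 6 = 6.
Step 2: advance 16 -> fork_pos = 6 + 16 = 22.
Step 3: advance 3 -> fork_pos = 22 + 3 = 25.
Unwound prefix: template[0:25] = CGGGATTCTTCTGGGGCGGGCAAAG
Complement it base by base (A<->T, C<->G), keeping left-to-right order:
  [0:5] CGGGA -> GCCCT
  [5:10] TTCTT -> AAGAA
  [10:15] CTGGG -> GACCC
  [15:20] GCGGG -> CGCCC
  [20:25] CAAAG -> GTTTC
Concatenate: GCCCTAAGAAGACCCCGCCCGTTTC (length 25; written aligned with the template, i.e. 3'->5').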